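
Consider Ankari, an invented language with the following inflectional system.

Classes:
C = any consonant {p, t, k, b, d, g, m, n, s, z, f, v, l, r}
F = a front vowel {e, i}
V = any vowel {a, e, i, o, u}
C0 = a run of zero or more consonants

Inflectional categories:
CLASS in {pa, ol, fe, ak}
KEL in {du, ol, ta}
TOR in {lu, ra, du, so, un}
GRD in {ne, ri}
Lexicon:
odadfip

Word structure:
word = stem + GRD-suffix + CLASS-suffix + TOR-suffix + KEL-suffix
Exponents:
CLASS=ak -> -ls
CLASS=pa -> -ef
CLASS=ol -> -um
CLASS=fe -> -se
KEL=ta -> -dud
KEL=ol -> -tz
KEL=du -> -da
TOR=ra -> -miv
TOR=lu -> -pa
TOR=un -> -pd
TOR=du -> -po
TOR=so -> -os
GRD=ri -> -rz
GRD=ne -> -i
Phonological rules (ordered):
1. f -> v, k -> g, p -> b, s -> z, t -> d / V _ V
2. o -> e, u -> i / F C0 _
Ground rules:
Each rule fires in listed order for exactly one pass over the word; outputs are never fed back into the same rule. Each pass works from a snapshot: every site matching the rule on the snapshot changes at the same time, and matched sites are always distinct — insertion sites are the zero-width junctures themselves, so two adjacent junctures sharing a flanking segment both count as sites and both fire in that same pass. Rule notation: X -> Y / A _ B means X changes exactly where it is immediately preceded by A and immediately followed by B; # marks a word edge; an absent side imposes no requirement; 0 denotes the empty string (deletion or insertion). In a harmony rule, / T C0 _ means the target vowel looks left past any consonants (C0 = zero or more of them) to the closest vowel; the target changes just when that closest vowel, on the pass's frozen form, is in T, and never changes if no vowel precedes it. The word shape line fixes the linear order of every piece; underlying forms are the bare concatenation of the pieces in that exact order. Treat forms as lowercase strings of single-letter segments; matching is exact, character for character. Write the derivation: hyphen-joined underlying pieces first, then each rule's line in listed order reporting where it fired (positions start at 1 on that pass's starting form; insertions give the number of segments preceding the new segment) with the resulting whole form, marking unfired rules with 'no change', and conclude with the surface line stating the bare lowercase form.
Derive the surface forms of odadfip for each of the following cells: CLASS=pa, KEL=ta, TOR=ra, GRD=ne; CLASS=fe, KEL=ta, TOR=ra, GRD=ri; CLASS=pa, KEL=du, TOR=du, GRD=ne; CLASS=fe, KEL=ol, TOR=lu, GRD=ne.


cell CLASS=pa, KEL=ta, TOR=ra, GRD=ne:
underlying: odadfip-i-ef-miv-dud
1. f -> v, k -> g, p -> b, s -> z, t -> d / V _ V: fires at position(s) 7: odadfibiefmivdud
2. o -> e, u -> i / F C0 _: fires at position(s) 15: odadfibiefmivdid
surface: odadfibiefmivdid

cell CLASS=fe, KEL=ta, TOR=ra, GRD=ri:
underlying: odadfip-rz-se-miv-dud
1. f -> v, k -> g, p -> b, s -> z, t -> d / V _ V: no change
2. o -> e, u -> i / F C0 _: fires at position(s) 16: odadfiprzsemivdid
surface: odadfiprzsemivdid

cell CLASS=pa, KEL=du, TOR=du, GRD=ne:
underlying: odadfip-i-ef-po-da
1. f -> v, k -> g, p -> b, s -> z, t -> d / V _ V: fires at position(s) 7: odadfibiefpoda
2. o -> e, u -> i / F C0 _: fires at position(s) 12: odadfibiefpeda
surface: odadfibiefpeda

cell CLASS=fe, KEL=ol, TOR=lu, GRD=ne:
underlying: odadfip-i-se-pa-tz
1. f -> v, k -> g, p -> b, s -> z, t -> d / V _ V: fires at position(s) 7, 9, 11: odadfibizebatz
2. o -> e, u -> i / F C0 _: no change
surface: odadfibizebatz


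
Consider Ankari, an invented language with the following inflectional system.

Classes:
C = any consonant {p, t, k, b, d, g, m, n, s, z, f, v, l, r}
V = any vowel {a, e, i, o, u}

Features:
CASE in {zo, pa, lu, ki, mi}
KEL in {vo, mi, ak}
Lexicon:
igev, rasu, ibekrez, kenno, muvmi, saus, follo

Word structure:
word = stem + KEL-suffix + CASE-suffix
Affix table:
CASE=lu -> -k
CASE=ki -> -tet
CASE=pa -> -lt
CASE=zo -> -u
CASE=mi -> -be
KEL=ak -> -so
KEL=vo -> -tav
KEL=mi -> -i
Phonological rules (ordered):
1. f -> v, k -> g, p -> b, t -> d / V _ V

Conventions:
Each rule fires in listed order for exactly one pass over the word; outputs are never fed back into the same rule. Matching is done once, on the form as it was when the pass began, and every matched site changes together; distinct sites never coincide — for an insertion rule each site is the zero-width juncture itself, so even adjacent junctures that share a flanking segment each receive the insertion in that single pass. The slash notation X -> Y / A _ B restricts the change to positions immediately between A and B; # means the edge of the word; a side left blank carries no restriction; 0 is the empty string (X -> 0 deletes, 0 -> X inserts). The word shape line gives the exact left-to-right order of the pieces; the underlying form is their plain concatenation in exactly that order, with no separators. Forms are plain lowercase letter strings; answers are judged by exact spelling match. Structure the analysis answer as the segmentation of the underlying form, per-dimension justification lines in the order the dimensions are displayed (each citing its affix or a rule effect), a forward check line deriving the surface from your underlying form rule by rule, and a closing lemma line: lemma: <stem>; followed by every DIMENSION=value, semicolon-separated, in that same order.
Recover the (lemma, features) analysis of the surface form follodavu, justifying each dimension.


underlying: follo-tav-u
CASE=zo - signalled by the affix -u
KEL=vo - signalled by the affix -tav
check: follotavu -> follodavu
lemma: follo; CASE=zo; KEL=vo


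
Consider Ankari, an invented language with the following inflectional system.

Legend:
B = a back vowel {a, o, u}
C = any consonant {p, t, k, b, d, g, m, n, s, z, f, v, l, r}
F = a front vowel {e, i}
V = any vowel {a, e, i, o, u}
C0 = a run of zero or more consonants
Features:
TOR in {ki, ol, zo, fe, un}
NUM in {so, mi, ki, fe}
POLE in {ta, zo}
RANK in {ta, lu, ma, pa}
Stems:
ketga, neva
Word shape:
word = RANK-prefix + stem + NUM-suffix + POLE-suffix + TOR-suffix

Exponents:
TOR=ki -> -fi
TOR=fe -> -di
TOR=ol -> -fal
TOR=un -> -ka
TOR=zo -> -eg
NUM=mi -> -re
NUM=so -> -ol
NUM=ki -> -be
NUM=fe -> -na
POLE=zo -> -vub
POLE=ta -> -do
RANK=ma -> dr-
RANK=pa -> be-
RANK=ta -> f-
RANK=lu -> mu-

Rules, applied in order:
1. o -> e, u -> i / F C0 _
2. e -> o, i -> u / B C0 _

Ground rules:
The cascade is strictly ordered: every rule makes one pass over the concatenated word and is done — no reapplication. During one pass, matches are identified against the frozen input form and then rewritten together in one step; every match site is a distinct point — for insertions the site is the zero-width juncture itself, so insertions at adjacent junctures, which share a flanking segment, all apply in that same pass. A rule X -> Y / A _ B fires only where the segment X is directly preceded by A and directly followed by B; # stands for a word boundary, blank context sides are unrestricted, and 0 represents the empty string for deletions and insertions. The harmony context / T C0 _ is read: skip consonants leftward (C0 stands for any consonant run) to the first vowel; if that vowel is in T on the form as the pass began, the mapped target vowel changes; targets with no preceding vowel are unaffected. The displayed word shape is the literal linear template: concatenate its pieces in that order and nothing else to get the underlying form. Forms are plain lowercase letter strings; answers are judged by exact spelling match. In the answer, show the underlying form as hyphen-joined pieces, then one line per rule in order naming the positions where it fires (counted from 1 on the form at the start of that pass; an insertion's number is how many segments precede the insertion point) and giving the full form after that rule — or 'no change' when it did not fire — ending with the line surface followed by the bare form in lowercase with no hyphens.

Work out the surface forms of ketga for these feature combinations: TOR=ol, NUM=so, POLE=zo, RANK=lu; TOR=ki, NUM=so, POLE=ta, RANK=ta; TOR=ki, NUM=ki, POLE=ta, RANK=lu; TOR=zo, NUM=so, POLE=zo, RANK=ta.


cell TOR=ol, NUM=so, POLE=zo, RANK=lu:
underlying: mu-ketga-ol-vub-fal
1. o -> e, u -> i / F C0 _: no change
2. e -> o, i -> u / B C0 _: fires at position(s) 4: mukotgaolvubfal
surface: mukotgaolvubfal

cell TOR=ki, NUM=so, POLE=ta, RANK=ta:
underlying: f-ketga-ol-do-fi
1. o -> e, u -> i / F C0 _: no change
2. e -> o, i -> u / B C0 _: fires at position(s) 12: fketgaoldofu
surface: fketgaoldofu

cell TOR=ki, NUM=ki, POLE=ta, RANK=lu:
underlying: mu-ketga-be-do-fi
1. o -> e, u -> i / F C0 _: fires at position(s) 11: muketgabedefi
2. e -> o, i -> u / B C0 _: fires at position(s) 4, 9: mukotgabodefi
surface: mukotgabodefi

cell TOR=zo, NUM=so, POLE=zo, RANK=ta:
underlying: f-ketga-ol-vub-eg
1. o -> e, u -> i / F C0 _: no change
2. e -> o, i -> u / B C0 _: fires at position(s) 12: fketgaolvubog
surface: fketgaolvubog


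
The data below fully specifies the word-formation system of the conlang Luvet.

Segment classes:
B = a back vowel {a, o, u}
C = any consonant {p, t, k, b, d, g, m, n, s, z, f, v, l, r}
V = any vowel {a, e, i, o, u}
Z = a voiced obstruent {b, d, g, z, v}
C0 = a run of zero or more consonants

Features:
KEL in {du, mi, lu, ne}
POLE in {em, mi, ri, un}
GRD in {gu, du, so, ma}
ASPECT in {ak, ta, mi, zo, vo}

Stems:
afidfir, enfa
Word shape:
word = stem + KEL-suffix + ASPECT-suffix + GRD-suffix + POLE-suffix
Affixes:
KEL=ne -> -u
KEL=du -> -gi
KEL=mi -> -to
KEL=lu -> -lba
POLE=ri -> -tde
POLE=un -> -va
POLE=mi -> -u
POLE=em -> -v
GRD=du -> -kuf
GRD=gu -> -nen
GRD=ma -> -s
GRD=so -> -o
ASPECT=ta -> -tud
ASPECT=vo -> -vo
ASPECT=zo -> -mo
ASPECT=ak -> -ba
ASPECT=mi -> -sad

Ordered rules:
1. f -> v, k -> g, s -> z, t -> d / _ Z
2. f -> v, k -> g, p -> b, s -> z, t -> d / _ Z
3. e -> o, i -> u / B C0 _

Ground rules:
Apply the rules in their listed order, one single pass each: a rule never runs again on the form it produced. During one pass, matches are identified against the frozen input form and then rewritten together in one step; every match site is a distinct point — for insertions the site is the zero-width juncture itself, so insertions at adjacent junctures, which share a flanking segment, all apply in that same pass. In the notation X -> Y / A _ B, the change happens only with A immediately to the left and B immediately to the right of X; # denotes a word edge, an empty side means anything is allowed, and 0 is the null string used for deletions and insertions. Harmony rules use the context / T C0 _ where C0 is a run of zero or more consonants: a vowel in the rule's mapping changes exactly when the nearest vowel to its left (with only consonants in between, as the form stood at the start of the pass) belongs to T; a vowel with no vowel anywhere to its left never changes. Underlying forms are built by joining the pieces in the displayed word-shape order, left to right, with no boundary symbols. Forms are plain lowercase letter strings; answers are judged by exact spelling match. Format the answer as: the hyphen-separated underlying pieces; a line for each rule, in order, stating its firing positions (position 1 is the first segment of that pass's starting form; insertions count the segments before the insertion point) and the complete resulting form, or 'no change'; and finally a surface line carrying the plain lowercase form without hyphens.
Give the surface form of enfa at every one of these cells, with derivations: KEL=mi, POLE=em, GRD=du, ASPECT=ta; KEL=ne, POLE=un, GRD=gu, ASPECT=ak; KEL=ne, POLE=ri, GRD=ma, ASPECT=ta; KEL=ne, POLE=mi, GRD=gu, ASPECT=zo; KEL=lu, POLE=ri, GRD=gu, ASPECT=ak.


cell KEL=mi, POLE=em, GRD=du, ASPECT=ta:
underlying: enfa-to-tud-kuf-v
1. f -> v, k -> g, s -> z, t -> d / _ Z: fires at position(s) 12: enfatotudkuvv
2. f -> v, k -> g, p -> b, s -> z, t -> d / _ Z: no change
3. e -> o, i -> u / B C0 _: no change
surface: enfatotudkuvv

cell KEL=ne, POLE=un, GRD=gu, ASPECT=ak:
underlying: enfa-u-ba-nen-va
1. f -> v, k -> g, s -> z, t -> d / _ Z: no change
2. f -> v, k -> g, p -> b, s -> z, t -> d / _ Z: no change
3. e -> o, i -> u / B C0 _: fires at position(s) 9: enfaubanonva
surface: enfaubanonva

cell KEL=ne, POLE=ri, GRD=ma, ASPECT=ta:
underlying: enfa-u-tud-s-tde
1. f -> v, k -> g, s -> z, t -> d / _ Z: fires at position(s) 10: enfautudsdde
2. f -> v, k -> g, p -> b, s -> z, t -> d / _ Z: fires at position(s) 9: enfautudzdde
3. e -> o, i -> u / B C0 _: fires at position(s) 12: enfautudzddo
surface: enfautudzddo

cell KEL=ne, POLE=mi, GRD=gu, ASPECT=zo:
underlying: enfa-u-mo-nen-u
1. f -> v, k -> g, s -> z, t -> d / _ Z: no change
2. f -> v, k -> g, p -> b, s -> z, t -> d / _ Z: no change
3. e -> o, i -> u / B C0 _: fires at position(s) 9: enfaumononu
surface: enfaumononu

cell KEL=lu, POLE=ri, GRD=gu, ASPECT=ak:
underlying: enfa-lba-ba-nen-tde
1. f -> v, k -> g, s -> z, t -> d / _ Z: fires at position(s) 13: enfalbabanendde
2. f -> v, k -> g, p -> b, s -> z, t -> d / _ Z: no change
3. e -> o, i -> u / B C0 _: fires at position(s) 11: enfalbabanondde
surface: enfalbabanondde


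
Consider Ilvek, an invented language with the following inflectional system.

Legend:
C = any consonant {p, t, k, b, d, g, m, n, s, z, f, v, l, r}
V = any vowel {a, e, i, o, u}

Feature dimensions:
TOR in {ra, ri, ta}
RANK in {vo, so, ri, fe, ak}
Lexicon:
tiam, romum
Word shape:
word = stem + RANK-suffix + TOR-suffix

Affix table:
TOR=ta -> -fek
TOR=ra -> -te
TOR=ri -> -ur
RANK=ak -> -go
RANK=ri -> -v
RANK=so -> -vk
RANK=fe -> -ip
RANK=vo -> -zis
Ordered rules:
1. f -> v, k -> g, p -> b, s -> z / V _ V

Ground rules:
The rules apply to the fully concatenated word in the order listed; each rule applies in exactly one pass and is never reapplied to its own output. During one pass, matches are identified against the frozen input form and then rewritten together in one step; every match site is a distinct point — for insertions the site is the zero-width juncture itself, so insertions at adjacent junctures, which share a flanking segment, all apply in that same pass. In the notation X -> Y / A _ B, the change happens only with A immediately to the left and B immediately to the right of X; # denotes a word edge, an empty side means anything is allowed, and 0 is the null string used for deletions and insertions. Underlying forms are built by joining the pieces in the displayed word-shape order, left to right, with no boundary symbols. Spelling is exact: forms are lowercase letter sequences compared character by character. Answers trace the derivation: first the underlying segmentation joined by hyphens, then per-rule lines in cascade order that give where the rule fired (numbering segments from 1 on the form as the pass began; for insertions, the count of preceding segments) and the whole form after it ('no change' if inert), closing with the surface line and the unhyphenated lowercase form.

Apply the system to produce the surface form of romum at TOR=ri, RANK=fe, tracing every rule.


underlying: romum-ip-ur
1. f -> v, k -> g, p -> b, s -> z / V _ V: fires at position(s) 7: romumibur
surface: romumibur


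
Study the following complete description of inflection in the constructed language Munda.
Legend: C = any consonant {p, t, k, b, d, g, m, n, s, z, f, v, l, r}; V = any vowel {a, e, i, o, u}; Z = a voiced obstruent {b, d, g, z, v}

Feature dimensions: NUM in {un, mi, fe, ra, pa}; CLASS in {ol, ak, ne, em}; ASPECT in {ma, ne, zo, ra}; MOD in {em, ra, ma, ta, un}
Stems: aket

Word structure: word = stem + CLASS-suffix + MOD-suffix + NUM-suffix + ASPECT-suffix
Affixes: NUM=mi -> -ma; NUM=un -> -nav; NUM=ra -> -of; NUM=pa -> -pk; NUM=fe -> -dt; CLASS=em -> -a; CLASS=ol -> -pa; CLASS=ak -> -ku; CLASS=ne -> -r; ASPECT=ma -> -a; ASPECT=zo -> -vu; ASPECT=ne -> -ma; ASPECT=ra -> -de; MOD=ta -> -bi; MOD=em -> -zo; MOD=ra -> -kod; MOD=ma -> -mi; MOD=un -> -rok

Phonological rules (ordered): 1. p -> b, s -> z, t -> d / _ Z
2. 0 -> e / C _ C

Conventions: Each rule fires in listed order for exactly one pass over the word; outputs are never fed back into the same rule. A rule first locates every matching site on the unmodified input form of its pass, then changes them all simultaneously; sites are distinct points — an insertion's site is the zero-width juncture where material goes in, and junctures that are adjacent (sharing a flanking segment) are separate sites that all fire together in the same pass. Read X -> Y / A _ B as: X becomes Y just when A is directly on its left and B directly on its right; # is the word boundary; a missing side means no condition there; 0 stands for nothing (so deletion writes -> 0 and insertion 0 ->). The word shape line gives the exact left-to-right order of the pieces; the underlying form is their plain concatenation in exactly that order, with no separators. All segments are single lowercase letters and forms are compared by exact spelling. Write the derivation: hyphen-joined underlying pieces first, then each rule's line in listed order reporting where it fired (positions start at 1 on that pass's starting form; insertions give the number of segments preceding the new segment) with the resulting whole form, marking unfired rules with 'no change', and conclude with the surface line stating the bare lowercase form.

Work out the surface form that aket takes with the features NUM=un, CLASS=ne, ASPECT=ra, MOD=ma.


underlying: aket-r-mi-nav-de
1. p -> b, s -> z, t -> d / _ Z: no change
2. 0 -> e / C _ C: inserts after position(s) 4, 5, 10: aketereminavede
surface: aketereminavede


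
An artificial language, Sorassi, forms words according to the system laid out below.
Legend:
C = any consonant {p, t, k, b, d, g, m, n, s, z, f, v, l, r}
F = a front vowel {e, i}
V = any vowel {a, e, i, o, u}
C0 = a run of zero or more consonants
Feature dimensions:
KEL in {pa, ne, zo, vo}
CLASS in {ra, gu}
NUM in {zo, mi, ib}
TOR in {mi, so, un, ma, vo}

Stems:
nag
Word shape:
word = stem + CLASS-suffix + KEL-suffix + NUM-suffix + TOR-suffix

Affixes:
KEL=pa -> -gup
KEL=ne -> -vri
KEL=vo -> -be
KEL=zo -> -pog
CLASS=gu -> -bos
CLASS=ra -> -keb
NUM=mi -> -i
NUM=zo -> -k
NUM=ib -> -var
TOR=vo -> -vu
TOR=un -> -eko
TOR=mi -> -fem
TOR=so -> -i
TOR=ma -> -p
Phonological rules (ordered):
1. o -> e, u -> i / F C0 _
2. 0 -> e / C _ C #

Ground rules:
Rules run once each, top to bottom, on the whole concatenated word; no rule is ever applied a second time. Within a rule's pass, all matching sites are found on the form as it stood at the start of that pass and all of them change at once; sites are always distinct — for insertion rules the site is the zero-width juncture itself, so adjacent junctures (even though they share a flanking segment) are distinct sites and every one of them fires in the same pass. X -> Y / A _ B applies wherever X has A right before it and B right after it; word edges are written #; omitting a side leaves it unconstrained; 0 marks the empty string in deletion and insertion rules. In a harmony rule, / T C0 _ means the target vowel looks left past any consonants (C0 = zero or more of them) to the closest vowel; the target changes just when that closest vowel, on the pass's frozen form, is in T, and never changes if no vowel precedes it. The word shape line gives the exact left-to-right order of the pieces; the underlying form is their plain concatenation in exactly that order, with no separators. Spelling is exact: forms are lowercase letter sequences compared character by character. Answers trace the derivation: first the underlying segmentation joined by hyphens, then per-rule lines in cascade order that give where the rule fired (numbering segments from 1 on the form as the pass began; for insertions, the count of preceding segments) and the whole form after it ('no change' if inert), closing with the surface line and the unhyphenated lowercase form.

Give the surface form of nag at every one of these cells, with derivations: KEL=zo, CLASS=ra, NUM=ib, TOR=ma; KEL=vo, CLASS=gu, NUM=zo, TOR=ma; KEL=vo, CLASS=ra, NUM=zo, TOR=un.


cell KEL=zo, CLASS=ra, NUM=ib, TOR=ma:
underlying: nag-keb-pog-var-p
1. o -> e, u -> i / F C0 _: fires at position(s) 8: nagkebpegvarp
2. 0 -> e / C _ C #: inserts after position(s) 12: nagkebpegvarep
surface: nagkebpegvarep

cell KEL=vo, CLASS=gu, NUM=zo, TOR=ma:
underlying: nag-bos-be-k-p
1. o -> e, u -> i / F C0 _: no change
2. 0 -> e / C _ C #: inserts after position(s) 9: nagbosbekep
surface: nagbosbekep

cell KEL=vo, CLASS=ra, NUM=zo, TOR=un:
underlying: nag-keb-be-k-eko
1. o -> e, u -> i / F C0 _: fires at position(s) 12: nagkebbekeke
2. 0 -> e / C _ C #: no change
surface: nagkebbekeke


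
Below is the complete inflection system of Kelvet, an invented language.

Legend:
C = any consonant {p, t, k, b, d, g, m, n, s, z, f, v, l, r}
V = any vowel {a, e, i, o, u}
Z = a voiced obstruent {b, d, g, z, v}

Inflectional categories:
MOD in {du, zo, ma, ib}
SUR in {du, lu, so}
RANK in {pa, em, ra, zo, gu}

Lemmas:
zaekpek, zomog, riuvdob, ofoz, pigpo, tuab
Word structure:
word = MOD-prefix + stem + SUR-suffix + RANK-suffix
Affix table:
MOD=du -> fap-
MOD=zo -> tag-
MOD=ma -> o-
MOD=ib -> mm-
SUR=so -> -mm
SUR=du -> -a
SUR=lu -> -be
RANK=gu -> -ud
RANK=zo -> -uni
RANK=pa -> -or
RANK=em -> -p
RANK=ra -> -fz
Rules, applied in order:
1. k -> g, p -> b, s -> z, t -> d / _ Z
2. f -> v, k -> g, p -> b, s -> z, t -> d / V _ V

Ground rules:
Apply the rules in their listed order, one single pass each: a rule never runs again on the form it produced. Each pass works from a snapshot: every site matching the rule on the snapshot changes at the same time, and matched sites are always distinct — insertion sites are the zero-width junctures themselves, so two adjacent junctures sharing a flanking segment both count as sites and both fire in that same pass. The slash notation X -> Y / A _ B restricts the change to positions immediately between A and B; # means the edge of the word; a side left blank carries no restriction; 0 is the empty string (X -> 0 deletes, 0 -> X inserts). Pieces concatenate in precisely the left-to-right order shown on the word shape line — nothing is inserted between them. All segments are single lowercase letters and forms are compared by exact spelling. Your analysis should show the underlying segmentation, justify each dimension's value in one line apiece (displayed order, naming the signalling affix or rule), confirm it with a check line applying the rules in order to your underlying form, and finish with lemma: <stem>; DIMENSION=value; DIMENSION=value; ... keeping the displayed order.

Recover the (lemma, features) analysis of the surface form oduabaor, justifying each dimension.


underlying: o-tuab-a-or
MOD=ma - signalled by the affix o-
SUR=du - signalled by the affix -a
RANK=pa - signalled by the affix -or
check: otuabaor -> otuabaor -> oduabaor
lemma: tuab; MOD=ma; SUR=du; RANK=pa


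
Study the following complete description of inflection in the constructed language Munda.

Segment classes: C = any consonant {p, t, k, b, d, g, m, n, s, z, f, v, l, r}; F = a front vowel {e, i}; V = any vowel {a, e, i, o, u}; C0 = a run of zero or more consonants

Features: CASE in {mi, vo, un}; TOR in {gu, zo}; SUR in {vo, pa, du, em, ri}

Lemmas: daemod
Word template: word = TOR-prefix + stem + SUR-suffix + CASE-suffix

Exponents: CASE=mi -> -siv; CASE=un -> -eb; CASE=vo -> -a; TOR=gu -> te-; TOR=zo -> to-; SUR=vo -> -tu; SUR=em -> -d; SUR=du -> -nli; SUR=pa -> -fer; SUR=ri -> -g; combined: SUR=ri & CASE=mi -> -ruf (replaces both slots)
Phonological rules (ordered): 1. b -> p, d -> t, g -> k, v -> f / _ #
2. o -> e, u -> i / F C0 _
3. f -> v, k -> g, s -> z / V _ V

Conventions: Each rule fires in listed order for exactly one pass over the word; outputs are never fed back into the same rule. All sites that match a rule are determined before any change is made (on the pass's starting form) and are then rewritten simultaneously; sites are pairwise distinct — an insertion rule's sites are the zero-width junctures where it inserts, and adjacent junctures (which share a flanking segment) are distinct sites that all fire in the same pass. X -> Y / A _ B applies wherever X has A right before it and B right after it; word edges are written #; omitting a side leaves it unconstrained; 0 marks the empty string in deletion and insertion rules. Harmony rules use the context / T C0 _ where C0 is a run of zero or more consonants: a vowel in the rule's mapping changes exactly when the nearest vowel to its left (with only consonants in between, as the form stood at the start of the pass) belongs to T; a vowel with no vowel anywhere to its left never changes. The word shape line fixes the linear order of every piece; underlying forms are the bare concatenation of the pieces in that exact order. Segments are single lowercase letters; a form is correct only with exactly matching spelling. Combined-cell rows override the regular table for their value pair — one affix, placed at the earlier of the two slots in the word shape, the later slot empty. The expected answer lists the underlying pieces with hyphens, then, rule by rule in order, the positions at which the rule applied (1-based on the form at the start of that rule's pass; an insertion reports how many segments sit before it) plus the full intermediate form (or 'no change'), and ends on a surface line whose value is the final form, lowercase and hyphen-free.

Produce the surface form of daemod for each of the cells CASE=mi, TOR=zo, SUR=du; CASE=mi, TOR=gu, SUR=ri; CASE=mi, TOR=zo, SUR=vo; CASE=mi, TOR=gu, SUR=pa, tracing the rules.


cell CASE=mi, TOR=zo, SUR=du:
underlying: to-daemod-nli-siv
1. b -> p, d -> t, g -> k, v -> f / _ #: fires at position(s) 14: todaemodnlisif
2. o -> e, u -> i / F C0 _: fires at position(s) 7: todaemednlisif
3. f -> v, k -> g, s -> z / V _ V: fires at position(s) 12: todaemednlizif
surface: todaemednlizif

cell CASE=mi, TOR=gu, SUR=ri:
underlying: te-daemod-ruf
1. b -> p, d -> t, g -> k, v -> f / _ #: no change
2. o -> e, u -> i / F C0 _: fires at position(s) 7: tedaemedruf
3. f -> v, k -> g, s -> z / V _ V: no change
surface: tedaemedruf

cell CASE=mi, TOR=zo, SUR=vo:
underlying: to-daemod-tu-siv
1. b -> p, d -> t, g -> k, v -> f / _ #: fires at position(s) 13: todaemodtusif
2. o -> e, u -> i / F C0 _: fires at position(s) 7: todaemedtusif
3. f -> v, k -> g, s -> z / V _ V: fires at position(s) 11: todaemedtuzif
surface: todaemedtuzif

cell CASE=mi, TOR=gu, SUR=pa:
underlying: te-daemod-fer-siv
1. b -> p, d -> t, g -> k, v -> f / _ #: fires at position(s) 14: tedaemodfersif
2. o -> e, u -> i / F C0 _: fires at position(s) 7: tedaemedfersif
3. f -> v, k -> g, s -> z / V _ V: no change
surface: tedaemedfersif


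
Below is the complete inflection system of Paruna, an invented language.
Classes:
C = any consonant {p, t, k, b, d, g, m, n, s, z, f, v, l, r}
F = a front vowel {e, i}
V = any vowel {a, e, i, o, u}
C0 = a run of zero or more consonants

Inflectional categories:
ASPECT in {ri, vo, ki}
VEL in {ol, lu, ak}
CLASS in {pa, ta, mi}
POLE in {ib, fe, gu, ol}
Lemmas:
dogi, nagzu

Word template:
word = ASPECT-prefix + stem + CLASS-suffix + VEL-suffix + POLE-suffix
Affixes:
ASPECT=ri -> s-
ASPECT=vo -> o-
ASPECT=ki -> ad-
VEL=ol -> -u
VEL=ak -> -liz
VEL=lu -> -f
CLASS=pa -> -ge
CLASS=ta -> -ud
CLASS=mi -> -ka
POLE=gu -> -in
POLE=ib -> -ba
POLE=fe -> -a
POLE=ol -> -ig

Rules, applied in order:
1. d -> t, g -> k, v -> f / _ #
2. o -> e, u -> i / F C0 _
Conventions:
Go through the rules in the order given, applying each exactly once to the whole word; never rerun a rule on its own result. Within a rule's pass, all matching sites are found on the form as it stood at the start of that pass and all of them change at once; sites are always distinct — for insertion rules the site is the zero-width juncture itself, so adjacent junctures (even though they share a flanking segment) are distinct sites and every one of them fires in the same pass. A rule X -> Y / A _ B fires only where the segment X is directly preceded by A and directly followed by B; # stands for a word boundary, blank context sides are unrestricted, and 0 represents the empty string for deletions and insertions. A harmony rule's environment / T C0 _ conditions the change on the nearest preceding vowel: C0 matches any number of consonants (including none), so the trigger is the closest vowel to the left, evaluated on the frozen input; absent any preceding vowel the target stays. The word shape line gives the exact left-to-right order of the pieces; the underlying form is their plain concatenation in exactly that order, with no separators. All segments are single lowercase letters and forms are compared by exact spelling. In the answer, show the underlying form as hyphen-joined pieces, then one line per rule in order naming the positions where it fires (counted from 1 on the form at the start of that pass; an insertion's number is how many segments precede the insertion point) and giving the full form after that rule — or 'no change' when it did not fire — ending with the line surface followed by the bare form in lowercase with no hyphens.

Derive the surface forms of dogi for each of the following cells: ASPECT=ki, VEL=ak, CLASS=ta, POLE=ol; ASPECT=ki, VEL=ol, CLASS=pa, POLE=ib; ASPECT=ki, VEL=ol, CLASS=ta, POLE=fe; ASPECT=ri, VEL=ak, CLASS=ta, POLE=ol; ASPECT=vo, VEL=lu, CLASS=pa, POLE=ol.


cell ASPECT=ki, VEL=ak, CLASS=ta, POLE=ol:
underlying: ad-dogi-ud-liz-ig
1. d -> t, g -> k, v -> f / _ #: fires at position(s) 13: addogiudlizik
2. o -> e, u -> i / F C0 _: fires at position(s) 7: addogiidlizik
surface: addogiidlizik

cell ASPECT=ki, VEL=ol, CLASS=pa, POLE=ib:
underlying: ad-dogi-ge-u-ba
1. d -> t, g -> k, v -> f / _ #: no change
2. o -> e, u -> i / F C0 _: fires at position(s) 9: addogigeiba
surface: addogigeiba

cell ASPECT=ki, VEL=ol, CLASS=ta, POLE=fe:
underlying: ad-dogi-ud-u-a
1. d -> t, g -> k, v -> f / _ #: no change
2. o -> e, u -> i / F C0 _: fires at position(s) 7: addogiidua
surface: addogiidua

cell ASPECT=ri, VEL=ak, CLASS=ta, POLE=ol:
underlying: s-dogi-ud-liz-ig
1. d -> t, g -> k, v -> f / _ #: fires at position(s) 12: sdogiudlizik
2. o -> e, u -> i / F C0 _: fires at position(s) 6: sdogiidlizik
surface: sdogiidlizik

cell ASPECT=vo, VEL=lu, CLASS=pa, POLE=ol:
underlying: o-dogi-ge-f-ig
1. d -> t, g -> k, v -> f / _ #: fires at position(s) 10: odogigefik
2. o -> e, u -> i / F C0 _: no change
surface: odogigefik


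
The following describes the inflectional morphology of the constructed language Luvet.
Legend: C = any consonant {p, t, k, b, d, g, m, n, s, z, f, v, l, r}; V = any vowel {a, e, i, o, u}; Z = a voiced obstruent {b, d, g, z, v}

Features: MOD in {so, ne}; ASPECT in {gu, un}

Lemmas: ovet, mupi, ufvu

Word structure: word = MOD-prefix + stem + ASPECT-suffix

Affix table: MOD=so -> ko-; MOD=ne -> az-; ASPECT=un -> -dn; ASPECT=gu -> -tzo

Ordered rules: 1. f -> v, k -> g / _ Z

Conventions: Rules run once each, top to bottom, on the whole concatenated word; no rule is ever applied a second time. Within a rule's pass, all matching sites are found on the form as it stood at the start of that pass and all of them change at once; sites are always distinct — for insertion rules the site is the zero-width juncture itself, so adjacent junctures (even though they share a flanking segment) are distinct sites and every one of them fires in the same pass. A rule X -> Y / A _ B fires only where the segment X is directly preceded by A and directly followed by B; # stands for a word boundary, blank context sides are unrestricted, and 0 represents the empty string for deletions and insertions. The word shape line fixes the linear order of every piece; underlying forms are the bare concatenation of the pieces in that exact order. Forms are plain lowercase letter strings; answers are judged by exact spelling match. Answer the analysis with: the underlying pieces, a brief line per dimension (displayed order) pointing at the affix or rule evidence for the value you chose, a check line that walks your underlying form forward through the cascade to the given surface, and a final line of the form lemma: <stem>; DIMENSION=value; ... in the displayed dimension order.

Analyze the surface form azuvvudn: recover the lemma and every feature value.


underlying: az-ufvu-dn
MOD=ne - signalled by the affix az-
ASPECT=un - signalled by the affix -dn
check: azufvudn -> azuvvudn
lemma: ufvu; MOD=ne; ASPECT=un


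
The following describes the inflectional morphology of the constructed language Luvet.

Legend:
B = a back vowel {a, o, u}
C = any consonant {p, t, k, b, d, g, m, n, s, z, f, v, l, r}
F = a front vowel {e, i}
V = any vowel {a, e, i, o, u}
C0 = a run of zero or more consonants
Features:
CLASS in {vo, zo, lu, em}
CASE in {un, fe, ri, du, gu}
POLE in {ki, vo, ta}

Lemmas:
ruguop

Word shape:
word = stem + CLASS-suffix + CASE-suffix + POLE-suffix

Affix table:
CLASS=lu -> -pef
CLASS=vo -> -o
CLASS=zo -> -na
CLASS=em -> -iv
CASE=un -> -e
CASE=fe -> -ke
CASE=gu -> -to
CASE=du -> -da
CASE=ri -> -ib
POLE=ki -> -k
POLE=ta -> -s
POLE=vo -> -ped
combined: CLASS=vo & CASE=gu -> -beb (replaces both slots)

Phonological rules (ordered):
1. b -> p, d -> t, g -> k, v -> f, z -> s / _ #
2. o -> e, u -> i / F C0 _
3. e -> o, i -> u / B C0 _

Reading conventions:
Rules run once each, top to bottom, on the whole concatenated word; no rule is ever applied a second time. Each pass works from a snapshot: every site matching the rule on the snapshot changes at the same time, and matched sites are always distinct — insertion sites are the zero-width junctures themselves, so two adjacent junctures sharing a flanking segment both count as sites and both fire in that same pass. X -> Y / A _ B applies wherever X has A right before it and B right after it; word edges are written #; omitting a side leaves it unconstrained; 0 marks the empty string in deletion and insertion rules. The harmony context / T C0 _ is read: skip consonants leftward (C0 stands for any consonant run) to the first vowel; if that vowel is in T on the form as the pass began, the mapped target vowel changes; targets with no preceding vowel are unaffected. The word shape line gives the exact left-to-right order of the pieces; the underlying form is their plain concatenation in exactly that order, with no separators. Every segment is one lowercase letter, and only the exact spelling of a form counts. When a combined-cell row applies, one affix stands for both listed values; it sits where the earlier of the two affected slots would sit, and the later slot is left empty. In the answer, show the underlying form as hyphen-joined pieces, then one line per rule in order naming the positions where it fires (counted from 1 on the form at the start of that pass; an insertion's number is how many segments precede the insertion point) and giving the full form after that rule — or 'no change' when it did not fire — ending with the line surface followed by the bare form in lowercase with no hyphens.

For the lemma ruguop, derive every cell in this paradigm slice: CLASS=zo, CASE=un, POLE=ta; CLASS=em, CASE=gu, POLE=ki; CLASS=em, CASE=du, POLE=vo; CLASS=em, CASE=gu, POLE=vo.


cell CLASS=zo, CASE=un, POLE=ta:
underlying: ruguop-na-e-s
1. b -> p, d -> t, g -> k, v -> f, z -> s / _ #: no change
2. o -> e, u -> i / F C0 _: no change
3. e -> o, i -> u / B C0 _: fires at position(s) 9: ruguopnaos
surface: ruguopnaos

cell CLASS=em, CASE=gu, POLE=ki:
underlying: ruguop-iv-to-k
1. b -> p, d -> t, g -> k, v -> f, z -> s / _ #: no change
2. o -> e, u -> i / F C0 _: fires at position(s) 10: ruguopivtek
3. e -> o, i -> u / B C0 _: fires at position(s) 7: ruguopuvtek
surface: ruguopuvtek

cell CLASS=em, CASE=du, POLE=vo:
underlying: ruguop-iv-da-ped
1. b -> p, d -> t, g -> k, v -> f, z -> s / _ #: fires at position(s) 13: ruguopivdapet
2. o -> e, u -> i / F C0 _: no change
3. e -> o, i -> u / B C0 _: fires at position(s) 7, 12: ruguopuvdapot
surface: ruguopuvdapot

cell CLASS=em, CASE=gu, POLE=vo:
underlying: ruguop-iv-to-ped
1. b -> p, d -> t, g -> k, v -> f, z -> s / _ #: fires at position(s) 13: ruguopivtopet
2. o -> e, u -> i / F C0 _: fires at position(s) 10: ruguopivtepet
3. e -> o, i -> u / B C0 _: fires at position(s) 7: ruguopuvtepet
surface: ruguopuvtepet


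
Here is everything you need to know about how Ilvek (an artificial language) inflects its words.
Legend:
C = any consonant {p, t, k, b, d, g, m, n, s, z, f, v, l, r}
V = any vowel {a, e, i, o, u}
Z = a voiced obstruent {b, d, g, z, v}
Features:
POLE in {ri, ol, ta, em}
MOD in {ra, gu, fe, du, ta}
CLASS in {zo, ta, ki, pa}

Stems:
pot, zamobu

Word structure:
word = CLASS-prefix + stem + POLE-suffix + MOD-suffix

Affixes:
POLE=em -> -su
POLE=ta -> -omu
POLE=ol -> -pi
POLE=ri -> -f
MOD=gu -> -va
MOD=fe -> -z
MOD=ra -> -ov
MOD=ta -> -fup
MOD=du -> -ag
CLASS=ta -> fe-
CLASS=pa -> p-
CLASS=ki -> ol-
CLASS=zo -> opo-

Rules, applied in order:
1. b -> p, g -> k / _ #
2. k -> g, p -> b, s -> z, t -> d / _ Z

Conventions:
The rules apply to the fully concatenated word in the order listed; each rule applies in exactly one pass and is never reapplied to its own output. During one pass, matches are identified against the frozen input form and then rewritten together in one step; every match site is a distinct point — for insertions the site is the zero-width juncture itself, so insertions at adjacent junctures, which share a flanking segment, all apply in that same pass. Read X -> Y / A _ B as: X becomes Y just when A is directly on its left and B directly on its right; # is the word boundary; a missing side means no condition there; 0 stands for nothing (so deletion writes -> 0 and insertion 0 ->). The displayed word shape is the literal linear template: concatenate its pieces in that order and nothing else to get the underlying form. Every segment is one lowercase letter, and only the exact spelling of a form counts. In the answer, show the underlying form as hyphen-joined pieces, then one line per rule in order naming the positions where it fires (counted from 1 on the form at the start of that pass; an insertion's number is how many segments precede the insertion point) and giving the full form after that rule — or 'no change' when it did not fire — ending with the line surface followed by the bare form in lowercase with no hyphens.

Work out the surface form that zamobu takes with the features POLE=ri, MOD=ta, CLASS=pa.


underlying: p-zamobu-f-fup
1. b -> p, g -> k / _ #: no change
2. k -> g, p -> b, s -> z, t -> d / _ Z: fires at position(s) 1: bzamobuffup
surface: bzamobuffup


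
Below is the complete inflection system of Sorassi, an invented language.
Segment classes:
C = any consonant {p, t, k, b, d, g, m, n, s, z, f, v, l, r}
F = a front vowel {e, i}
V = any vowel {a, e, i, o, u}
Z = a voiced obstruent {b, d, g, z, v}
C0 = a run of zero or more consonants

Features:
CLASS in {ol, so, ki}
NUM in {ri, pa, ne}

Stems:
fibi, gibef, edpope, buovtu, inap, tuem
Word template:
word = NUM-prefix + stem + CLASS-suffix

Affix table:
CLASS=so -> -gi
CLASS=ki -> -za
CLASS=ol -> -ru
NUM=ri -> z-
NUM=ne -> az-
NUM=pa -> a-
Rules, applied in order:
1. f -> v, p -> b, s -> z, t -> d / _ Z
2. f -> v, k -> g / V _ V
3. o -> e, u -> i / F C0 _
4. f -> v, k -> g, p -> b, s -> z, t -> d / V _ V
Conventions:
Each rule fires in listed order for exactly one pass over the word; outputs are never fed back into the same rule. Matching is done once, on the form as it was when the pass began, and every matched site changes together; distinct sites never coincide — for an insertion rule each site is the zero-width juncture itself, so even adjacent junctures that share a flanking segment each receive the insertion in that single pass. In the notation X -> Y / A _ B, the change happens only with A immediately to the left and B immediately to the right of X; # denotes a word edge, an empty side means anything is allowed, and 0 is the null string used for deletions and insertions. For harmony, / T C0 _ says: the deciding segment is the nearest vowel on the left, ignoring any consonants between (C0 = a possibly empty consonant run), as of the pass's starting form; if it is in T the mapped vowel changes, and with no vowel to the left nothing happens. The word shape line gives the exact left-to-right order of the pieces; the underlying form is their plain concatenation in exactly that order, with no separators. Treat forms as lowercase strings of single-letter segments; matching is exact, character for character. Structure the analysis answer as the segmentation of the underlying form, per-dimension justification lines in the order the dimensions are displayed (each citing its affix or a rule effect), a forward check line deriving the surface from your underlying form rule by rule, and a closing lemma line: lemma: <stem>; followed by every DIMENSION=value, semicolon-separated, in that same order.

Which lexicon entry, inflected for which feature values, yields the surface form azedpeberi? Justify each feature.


underlying: az-edpope-ru
CLASS=ol - signalled by the affix -ru
NUM=ne - signalled by the affix az-
check: azedpoperu -> azedpoperu -> azedpoperu -> azedpeperi -> azedpeberi
lemma: edpope; CLASS=ol; NUM=ne
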